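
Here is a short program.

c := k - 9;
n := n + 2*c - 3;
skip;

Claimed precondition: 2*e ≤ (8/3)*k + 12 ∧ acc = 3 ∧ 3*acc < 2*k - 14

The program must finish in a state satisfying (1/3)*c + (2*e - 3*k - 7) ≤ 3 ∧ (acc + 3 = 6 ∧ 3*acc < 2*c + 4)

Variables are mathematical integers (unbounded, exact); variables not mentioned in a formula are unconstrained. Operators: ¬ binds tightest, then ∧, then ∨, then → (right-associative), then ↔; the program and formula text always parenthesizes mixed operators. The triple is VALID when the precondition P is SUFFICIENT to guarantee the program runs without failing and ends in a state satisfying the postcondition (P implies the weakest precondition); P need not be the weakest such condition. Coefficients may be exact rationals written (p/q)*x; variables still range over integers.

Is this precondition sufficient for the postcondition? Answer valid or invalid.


Working backward. After the program, the postcondition (1/3)*c + (2*e - 3*k - 7) ≤ 3 ∧ (acc + 3 = 6 ∧ 3*acc < 2*c + 4) must hold; in canonical form it is (1/3)*c + 2*e ≤ 3*k + 10 ∧ acc = 3 ∧ 3*acc < 2*c + 4.
Before skip: (1/3)*c + 2*e ≤ 3*k + 10 ∧ acc = 3 ∧ 3*acc < 2*c + 4
Before n := n + 2*c - 3: (1/3)*c + 2*e ≤ 3*k + 10 ∧ acc = 3 ∧ 3*acc < 2*c + 4
Before c := k - 9: 2*e ≤ (8/3)*k + 13 ∧ acc = 3 ∧ 3*acc < 2*k - 14
The weakest precondition is 2*e ≤ (8/3)*k + 13 ∧ acc = 3 ∧ 3*acc < 2*k - 14.
Check whether 2*e ≤ (8/3)*k + 12 ∧ acc = 3 ∧ 3*acc < 2*k - 14 implies it.
Every state satisfying the precondition satisfies the weakest precondition: the implication holds.
Answer: valid


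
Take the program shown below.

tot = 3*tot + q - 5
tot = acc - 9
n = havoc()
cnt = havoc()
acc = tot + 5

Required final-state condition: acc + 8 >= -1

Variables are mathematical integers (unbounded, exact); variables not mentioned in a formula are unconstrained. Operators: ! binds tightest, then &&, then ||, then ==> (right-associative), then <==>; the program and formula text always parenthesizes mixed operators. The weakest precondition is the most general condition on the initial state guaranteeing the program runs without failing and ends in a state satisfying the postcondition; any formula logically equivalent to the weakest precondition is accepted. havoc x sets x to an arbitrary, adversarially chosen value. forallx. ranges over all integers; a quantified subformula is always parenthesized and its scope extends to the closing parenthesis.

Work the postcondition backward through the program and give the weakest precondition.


Working backward. After the program, the postcondition acc + 8 >= -1 must hold; in canonical form it is acc >= -9.
Before acc := tot + 5: tot >= -14
Before havoc cnt: tot >= -14
Before havoc n: tot >= -14
Before tot := acc - 9: acc >= -5
Before tot := 3*tot + q - 5: acc >= -5
Answer: WP = acc >= -5


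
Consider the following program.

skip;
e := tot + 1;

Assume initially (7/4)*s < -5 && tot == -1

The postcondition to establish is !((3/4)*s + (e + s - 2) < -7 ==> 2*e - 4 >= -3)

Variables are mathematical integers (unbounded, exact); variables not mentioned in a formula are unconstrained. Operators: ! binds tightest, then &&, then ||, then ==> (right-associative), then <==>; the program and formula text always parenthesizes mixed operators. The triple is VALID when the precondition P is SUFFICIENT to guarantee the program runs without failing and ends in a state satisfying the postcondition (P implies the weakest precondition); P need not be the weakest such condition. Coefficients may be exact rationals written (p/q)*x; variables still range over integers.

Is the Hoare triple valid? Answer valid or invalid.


Working backward. After the program, the postcondition !((3/4)*s + (e + s - 2) < -7 ==> 2*e - 4 >= -3) must hold; in canonical form it is !(e + (7/4)*s < -5 ==> 2*e >= 1).
Before e := tot + 1: !((7/4)*s + tot < -6 ==> 2*tot >= -1)
Before skip: !((7/4)*s + tot < -6 ==> 2*tot >= -1)
The weakest precondition is !((7/4)*s + tot < -6 ==> 2*tot >= -1).
Check whether (7/4)*s < -5 && tot == -1 implies it.
Every state satisfying the precondition satisfies the weakest precondition: the implication holds.
Answer: valid


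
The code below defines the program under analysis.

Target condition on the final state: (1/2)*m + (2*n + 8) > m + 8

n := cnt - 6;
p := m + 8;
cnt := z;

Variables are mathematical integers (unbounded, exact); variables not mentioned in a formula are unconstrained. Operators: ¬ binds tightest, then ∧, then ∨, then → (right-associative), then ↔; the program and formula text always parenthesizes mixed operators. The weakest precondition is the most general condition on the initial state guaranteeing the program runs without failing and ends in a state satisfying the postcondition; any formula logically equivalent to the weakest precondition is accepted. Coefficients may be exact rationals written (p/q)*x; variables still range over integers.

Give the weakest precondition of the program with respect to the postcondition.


Working backward. After the program, the postcondition (1/2)*m + (2*n + 8) > m + 8 must hold; in canonical form it is 2*n > (1/2)*m.
Before cnt := z: 2*n > (1/2)*m
Before p := m + 8: 2*n > (1/2)*m
Before n := cnt - 6: 2*cnt > (1/2)*m + 12
Answer: WP = 2*cnt > (1/2)*m + 12


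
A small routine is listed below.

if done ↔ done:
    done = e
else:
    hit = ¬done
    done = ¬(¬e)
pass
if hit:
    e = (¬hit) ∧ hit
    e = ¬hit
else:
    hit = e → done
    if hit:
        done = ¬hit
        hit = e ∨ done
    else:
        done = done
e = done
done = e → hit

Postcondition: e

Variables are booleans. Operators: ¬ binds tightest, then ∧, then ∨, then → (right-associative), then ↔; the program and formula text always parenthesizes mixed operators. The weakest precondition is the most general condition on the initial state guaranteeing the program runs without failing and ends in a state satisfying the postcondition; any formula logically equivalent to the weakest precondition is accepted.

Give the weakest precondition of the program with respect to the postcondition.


Working backward. After the program, e must hold.
Before done := e → hit: e
Before e := done: done
Then branch requires done; else branch requires ((e → done) → (¬(e → done))) ∧ ((¬(e → done)) → done).
Before the if: (hit → done) ∧ ((¬hit) → (((e → done) → (¬(e → done))) ∧ ((¬(e → done)) → done)))
Before skip: (hit → done) ∧ ((¬hit) → (((e → done) → (¬(e → done))) ∧ ((¬(e → done)) → done)))
Then branch requires (hit → e) ∧ hit; else branch requires ((¬done) → e) ∧ (¬done).
Before the if: (hit → e) ∧ hit
Answer: WP = (hit → e) ∧ hit


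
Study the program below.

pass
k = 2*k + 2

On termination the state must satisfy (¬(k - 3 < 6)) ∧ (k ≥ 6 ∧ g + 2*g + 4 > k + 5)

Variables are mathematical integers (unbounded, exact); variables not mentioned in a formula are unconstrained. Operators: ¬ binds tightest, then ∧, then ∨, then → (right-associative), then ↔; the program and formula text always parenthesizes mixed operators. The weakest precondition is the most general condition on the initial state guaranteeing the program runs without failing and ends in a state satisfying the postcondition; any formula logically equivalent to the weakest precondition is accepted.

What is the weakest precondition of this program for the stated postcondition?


Working backward. After the program, the postcondition (¬(k - 3 < 6)) ∧ (k ≥ 6 ∧ g + 2*g + 4 > k + 5) must hold; in canonical form it is (¬(k < 9)) ∧ k ≥ 6 ∧ 3*g > k + 1.
Before k := 2*k + 2: (¬(2*k < 7)) ∧ 2*k ≥ 4 ∧ 3*g > 2*k + 3
Before skip: (¬(2*k < 7)) ∧ 2*k ≥ 4 ∧ 3*g > 2*k + 3
Answer: WP = (¬(2*k < 7)) ∧ 2*k ≥ 4 ∧ 3*g > 2*k + 3


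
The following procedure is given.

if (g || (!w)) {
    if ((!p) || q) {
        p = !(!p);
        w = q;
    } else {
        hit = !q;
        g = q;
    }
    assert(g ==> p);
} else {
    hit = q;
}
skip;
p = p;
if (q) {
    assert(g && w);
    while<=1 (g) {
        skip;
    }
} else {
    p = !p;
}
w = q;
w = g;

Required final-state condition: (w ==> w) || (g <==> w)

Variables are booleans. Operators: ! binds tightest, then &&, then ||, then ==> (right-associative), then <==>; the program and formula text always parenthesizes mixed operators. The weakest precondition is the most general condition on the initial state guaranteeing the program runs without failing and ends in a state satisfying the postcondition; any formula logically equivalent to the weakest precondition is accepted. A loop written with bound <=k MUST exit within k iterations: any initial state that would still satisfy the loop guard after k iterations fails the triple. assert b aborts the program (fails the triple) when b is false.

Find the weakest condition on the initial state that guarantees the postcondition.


Working backward. After the program, the postcondition (w ==> w) || (g <==> w) must hold; in canonical form it is true.
Before w := g: true
Before w := q: true
Then branch requires g && w && (g ==> (!g)); else branch requires true.
Before the if: q ==> (g && w && (g ==> (!g)))
Before p := p: q ==> (g && w && (g ==> (!g)))
Before skip: q ==> (g && w && (g ==> (!g)))
Then branch requires (((!p) || q) ==> ((g ==> p) && (q ==> (g && q && (g ==> (!g)))))) && ((!((!p) || q)) ==> ((q ==> p) && (q ==> (q && w && (q ==> (!q)))))); else branch requires q ==> (g && w && (g ==> (!g))).
Before the if: ((g || (!w)) ==> ((((!p) || q) ==> ((g ==> p) && (q ==> (g && q && (g ==> (!g)))))) && ((!((!p) || q)) ==> ((q ==> p) && (q ==> (q && w && (q ==> (!q)))))))) && ((!(g || (!w))) ==> (q ==> (g && w && (g ==> (!g)))))
Answer: WP = ((g || (!w)) ==> ((((!p) || q) ==> ((g ==> p) && (q ==> (g && q && (g ==> (!g)))))) && ((!((!p) || q)) ==> ((q ==> p) && (q ==> (q && w && (q ==> (!q)))))))) && ((!(g || (!w))) ==> (q ==> (g && w && (g ==> (!g)))))


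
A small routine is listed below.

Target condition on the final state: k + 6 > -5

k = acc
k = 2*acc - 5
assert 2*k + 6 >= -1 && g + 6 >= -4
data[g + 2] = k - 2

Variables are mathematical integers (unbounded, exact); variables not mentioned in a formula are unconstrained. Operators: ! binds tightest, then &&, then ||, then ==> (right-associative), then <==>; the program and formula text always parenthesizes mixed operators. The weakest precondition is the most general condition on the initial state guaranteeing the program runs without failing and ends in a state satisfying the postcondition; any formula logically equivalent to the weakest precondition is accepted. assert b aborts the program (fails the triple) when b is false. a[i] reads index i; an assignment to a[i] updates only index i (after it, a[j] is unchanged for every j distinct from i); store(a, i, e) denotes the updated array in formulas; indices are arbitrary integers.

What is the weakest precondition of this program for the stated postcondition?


Working backward. After the program, the postcondition k + 6 > -5 must hold; in canonical form it is k > -11.
Before data[g + 2] := k - 2: k > -11
Before assert 2*k + 6 >= -1 && g + 6 >= -4: 2*k >= -7 && g >= -10 && k > -11
Before k := 2*acc - 5: 4*acc >= 3 && g >= -10 && 2*acc > -6
Before k := acc: 4*acc >= 3 && g >= -10 && 2*acc > -6
Answer: WP = 4*acc >= 3 && g >= -10 && 2*acc > -6


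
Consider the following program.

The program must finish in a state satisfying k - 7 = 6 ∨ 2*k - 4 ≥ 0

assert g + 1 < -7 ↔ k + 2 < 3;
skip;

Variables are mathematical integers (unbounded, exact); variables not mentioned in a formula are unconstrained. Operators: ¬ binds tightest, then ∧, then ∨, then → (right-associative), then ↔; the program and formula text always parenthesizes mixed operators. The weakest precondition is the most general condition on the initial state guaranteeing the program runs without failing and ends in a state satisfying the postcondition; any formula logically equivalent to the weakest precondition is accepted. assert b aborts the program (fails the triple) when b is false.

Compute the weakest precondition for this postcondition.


Working backward. After the program, the postcondition k - 7 = 6 ∨ 2*k - 4 ≥ 0 must hold; in canonical form it is k = 13 ∨ 2*k ≥ 4.
Before skip: k = 13 ∨ 2*k ≥ 4
Before assert g + 1 < -7 ↔ k + 2 < 3: (g < -8 ↔ k < 1) ∧ (k = 13 ∨ 2*k ≥ 4)
Answer: WP = (g < -8 ↔ k < 1) ∧ (k = 13 ∨ 2*k ≥ 4)


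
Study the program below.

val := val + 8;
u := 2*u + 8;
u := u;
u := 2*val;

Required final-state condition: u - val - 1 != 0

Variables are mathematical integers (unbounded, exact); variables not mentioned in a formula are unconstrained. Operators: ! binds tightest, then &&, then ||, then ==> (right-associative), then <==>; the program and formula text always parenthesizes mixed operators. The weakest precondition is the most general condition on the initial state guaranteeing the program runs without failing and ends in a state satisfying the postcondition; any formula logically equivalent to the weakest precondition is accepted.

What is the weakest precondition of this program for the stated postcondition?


Working backward. After the program, the postcondition u - val - 1 != 0 must hold; in canonical form it is u != val + 1.
Before u := 2*val: val != 1
Before u := u: val != 1
Before u := 2*u + 8: val != 1
Before val := val + 8: val != -7
Answer: WP = val != -7


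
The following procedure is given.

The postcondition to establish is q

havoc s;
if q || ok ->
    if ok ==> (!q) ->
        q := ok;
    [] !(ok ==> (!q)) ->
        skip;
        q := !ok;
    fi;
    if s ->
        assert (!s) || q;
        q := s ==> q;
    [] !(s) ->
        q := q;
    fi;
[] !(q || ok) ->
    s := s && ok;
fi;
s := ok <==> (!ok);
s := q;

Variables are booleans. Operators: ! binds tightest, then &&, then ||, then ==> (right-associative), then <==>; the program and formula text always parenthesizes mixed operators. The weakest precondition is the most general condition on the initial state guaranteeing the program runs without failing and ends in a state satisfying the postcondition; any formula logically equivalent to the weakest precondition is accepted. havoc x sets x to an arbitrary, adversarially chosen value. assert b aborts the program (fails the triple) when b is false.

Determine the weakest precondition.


Working backward. After the program, q must hold.
Before s := q: q
Before s := ok <==> (!ok): q
Then branch requires ((ok ==> (!q)) ==> ((s ==> (((!s) || ok) && (s ==> ok))) && ((!s) ==> ok))) && ((!(ok ==> (!q))) ==> ((s ==> (((!s) || (!ok)) && (s ==> (!ok)))) && ((!s) ==> (!ok)))); else branch requires q.
Before the if: ((q || ok) ==> (((ok ==> (!q)) ==> ((s ==> (((!s) || ok) && (s ==> ok))) && ((!s) ==> ok))) && ((!(ok ==> (!q))) ==> ((s ==> (((!s) || (!ok)) && (s ==> (!ok)))) && ((!s) ==> (!ok)))))) && ((!(q || ok)) ==> q)
Before havoc s: ((q || ok) ==> (((ok ==> (!q)) ==> ok) && ((!(ok ==> (!q))) ==> (!ok)))) && ((!(q || ok)) ==> q)
Answer: WP = ((q || ok) ==> (((ok ==> (!q)) ==> ok) && ((!(ok ==> (!q))) ==> (!ok)))) && ((!(q || ok)) ==> q)


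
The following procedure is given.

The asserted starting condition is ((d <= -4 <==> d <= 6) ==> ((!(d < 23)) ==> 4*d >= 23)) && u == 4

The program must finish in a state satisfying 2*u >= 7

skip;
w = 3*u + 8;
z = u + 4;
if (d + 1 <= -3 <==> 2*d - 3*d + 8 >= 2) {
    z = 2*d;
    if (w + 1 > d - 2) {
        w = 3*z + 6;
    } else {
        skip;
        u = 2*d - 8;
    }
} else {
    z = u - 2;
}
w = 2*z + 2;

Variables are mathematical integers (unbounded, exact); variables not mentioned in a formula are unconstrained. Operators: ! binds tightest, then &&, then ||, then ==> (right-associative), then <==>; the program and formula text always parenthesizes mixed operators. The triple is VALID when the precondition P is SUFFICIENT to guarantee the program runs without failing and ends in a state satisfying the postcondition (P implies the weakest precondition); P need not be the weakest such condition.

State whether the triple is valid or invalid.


Working backward. After the program, 2*u >= 7 must hold.
Before w := 2*z + 2: 2*u >= 7
Then branch requires (w > d - 3 ==> 2*u >= 7) && ((!(w > d - 3)) ==> 4*d >= 23); else branch requires 2*u >= 7.
Before the if: ((d <= -4 <==> d <= 6) ==> ((w > d - 3 ==> 2*u >= 7) && ((!(w > d - 3)) ==> 4*d >= 23))) && ((!(d <= -4 <==> d <= 6)) ==> 2*u >= 7)
Before z := u + 4: ((d <= -4 <==> d <= 6) ==> ((w > d - 3 ==> 2*u >= 7) && ((!(w > d - 3)) ==> 4*d >= 23))) && ((!(d <= -4 <==> d <= 6)) ==> 2*u >= 7)
Before w := 3*u + 8: ((d <= -4 <==> d <= 6) ==> ((3*u > d - 11 ==> 2*u >= 7) && ((!(3*u > d - 11)) ==> 4*d >= 23))) && ((!(d <= -4 <==> d <= 6)) ==> 2*u >= 7)
Before skip: ((d <= -4 <==> d <= 6) ==> ((3*u > d - 11 ==> 2*u >= 7) && ((!(3*u > d - 11)) ==> 4*d >= 23))) && ((!(d <= -4 <==> d <= 6)) ==> 2*u >= 7)
The weakest precondition is ((d <= -4 <==> d <= 6) ==> ((3*u > d - 11 ==> 2*u >= 7) && ((!(3*u > d - 11)) ==> 4*d >= 23))) && ((!(d <= -4 <==> d <= 6)) ==> 2*u >= 7).
Check whether ((d <= -4 <==> d <= 6) ==> ((!(d < 23)) ==> 4*d >= 23)) && u == 4 implies it.
Every state satisfying the precondition satisfies the weakest precondition: the implication holds.
Answer: valid


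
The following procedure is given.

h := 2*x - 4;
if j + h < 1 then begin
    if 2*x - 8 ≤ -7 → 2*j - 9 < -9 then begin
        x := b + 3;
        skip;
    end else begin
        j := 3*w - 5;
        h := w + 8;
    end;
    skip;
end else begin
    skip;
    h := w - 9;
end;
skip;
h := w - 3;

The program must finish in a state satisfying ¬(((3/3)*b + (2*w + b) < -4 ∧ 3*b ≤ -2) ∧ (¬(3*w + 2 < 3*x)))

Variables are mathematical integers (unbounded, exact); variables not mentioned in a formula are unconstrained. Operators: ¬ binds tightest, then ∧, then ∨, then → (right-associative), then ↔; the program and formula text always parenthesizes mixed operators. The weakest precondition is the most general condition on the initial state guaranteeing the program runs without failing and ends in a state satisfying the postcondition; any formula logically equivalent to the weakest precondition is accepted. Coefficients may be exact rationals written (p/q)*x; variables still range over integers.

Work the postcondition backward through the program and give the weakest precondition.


Working backward. After the program, the postcondition ¬(((3/3)*b + (2*w + b) < -4 ∧ 3*b ≤ -2) ∧ (¬(3*w + 2 < 3*x))) must hold; in canonical form it is ¬(2*b + 2*w < -4 ∧ 3*b ≤ -2 ∧ (¬(3*w < 3*x - 2))).
Before h := w - 3: ¬(2*b + 2*w < -4 ∧ 3*b ≤ -2 ∧ (¬(3*w < 3*x - 2)))
Before skip: ¬(2*b + 2*w < -4 ∧ 3*b ≤ -2 ∧ (¬(3*w < 3*x - 2)))
Then branch requires ((2*x ≤ 1 → 2*j < 0) → (¬(2*b + 2*w < -4 ∧ 3*b ≤ -2 ∧ (¬(3*w < 3*b + 7))))) ∧ ((¬(2*x ≤ 1 → 2*j < 0)) → (¬(2*b + 2*w < -4 ∧ 3*b ≤ -2 ∧ (¬(3*w < 3*x - 2))))); else branch requires ¬(2*b + 2*w < -4 ∧ 3*b ≤ -2 ∧ (¬(3*w < 3*x - 2))).
Before the if: (h + j < 1 → (((2*x ≤ 1 → 2*j < 0) → (¬(2*b + 2*w < -4 ∧ 3*b ≤ -2 ∧ (¬(3*w < 3*b + 7))))) ∧ ((¬(2*x ≤ 1 → 2*j < 0)) → (¬(2*b + 2*w < -4 ∧ 3*b ≤ -2 ∧ (¬(3*w < 3*x - 2))))))) ∧ ((¬(h + j < 1)) → (¬(2*b + 2*w < -4 ∧ 3*b ≤ -2 ∧ (¬(3*w < 3*x - 2)))))
Before h := 2*x - 4: (j + 2*x < 5 → (((2*x ≤ 1 → 2*j < 0) → (¬(2*b + 2*w < -4 ∧ 3*b ≤ -2 ∧ (¬(3*w < 3*b + 7))))) ∧ ((¬(2*x ≤ 1 → 2*j < 0)) → (¬(2*b + 2*w < -4 ∧ 3*b ≤ -2 ∧ (¬(3*w < 3*x - 2))))))) ∧ ((¬(j + 2*x < 5)) → (¬(2*b + 2*w < -4 ∧ 3*b ≤ -2 ∧ (¬(3*w < 3*x - 2)))))
Answer: WP = (j + 2*x < 5 → (((2*x ≤ 1 → 2*j < 0) → (¬(2*b + 2*w < -4 ∧ 3*b ≤ -2 ∧ (¬(3*w < 3*b + 7))))) ∧ ((¬(2*x ≤ 1 → 2*j < 0)) → (¬(2*b + 2*w < -4 ∧ 3*b ≤ -2 ∧ (¬(3*w < 3*x - 2))))))) ∧ ((¬(j + 2*x < 5)) → (¬(2*b + 2*w < -4 ∧ 3*b ≤ -2 ∧ (¬(3*w < 3*x - 2)))))


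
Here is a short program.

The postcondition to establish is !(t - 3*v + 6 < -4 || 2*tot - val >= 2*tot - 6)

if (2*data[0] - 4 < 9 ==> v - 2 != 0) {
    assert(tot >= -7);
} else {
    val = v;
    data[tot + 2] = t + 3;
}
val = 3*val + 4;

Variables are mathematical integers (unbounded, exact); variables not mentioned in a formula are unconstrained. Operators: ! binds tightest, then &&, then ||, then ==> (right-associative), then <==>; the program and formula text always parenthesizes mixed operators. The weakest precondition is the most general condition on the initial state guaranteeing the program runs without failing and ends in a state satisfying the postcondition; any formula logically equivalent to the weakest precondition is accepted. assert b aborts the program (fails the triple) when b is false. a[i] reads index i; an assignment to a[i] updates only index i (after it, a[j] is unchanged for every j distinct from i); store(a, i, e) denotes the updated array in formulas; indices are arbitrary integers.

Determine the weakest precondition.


Working backward. After the program, the postcondition !(t - 3*v + 6 < -4 || 2*tot - val >= 2*tot - 6) must hold; in canonical form it is !(t < 3*v - 10 || val <= 6).
Before val := 3*val + 4: !(t < 3*v - 10 || 3*val <= 2)
Then branch requires tot >= -7 && (!(t < 3*v - 10 || 3*val <= 2)); else branch requires !(t < 3*v - 10 || 3*v <= 2).
Before the if: ((2*data[0] < 13 ==> v != 2) ==> (tot >= -7 && (!(t < 3*v - 10 || 3*val <= 2)))) && ((!(2*data[0] < 13 ==> v != 2)) ==> (!(t < 3*v - 10 || 3*v <= 2)))
Answer: WP = ((2*data[0] < 13 ==> v != 2) ==> (tot >= -7 && (!(t < 3*v - 10 || 3*val <= 2)))) && ((!(2*data[0] < 13 ==> v != 2)) ==> (!(t < 3*v - 10 || 3*v <= 2)))


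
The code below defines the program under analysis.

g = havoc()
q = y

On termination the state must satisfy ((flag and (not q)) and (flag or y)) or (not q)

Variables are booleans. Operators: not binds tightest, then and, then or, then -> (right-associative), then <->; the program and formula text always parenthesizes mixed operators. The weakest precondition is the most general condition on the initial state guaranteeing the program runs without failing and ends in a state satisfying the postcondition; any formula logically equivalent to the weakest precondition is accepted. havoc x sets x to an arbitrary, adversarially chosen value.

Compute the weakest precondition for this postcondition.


Working backward. After the program, the postcondition ((flag and (not q)) and (flag or y)) or (not q) must hold; in canonical form it is (flag and (not q) and (flag or y)) or (not q).
Before q := y: (flag and (not y) and (flag or y)) or (not y)
Before havoc g: (flag and (not y) and (flag or y)) or (not y)
Answer: WP = (flag and (not y) and (flag or y)) or (not y)


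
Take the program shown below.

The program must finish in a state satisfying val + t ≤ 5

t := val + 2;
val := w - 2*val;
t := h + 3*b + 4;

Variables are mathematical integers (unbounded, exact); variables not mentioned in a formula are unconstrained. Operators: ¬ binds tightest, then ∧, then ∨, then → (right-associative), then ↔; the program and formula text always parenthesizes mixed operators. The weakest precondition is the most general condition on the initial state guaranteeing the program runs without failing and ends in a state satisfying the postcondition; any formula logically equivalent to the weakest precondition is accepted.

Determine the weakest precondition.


Working backward. After the program, the postcondition val + t ≤ 5 must hold; in canonical form it is t + val ≤ 5.
Before t := h + 3*b + 4: 3*b + h + val ≤ 1
Before val := w - 2*val: 3*b + h + w ≤ 2*val + 1
Before t := val + 2: 3*b + h + w ≤ 2*val + 1
Answer: WP = 3*b + h + w ≤ 2*val + 1


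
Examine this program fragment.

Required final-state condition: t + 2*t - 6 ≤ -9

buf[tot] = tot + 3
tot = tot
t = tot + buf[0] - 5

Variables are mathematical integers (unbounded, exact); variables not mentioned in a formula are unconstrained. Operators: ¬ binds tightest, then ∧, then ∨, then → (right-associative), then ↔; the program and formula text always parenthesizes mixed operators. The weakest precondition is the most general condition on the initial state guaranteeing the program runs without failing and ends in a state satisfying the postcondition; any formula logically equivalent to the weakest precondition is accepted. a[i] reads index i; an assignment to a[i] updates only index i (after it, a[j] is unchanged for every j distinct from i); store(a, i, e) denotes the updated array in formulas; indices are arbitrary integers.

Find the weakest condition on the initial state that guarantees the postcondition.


Working backward. After the program, the postcondition t + 2*t - 6 ≤ -9 must hold; in canonical form it is 3*t ≤ -3.
Before t := tot + buf[0] - 5: 3*buf[0] + 3*tot ≤ 12
Before tot := tot: 3*buf[0] + 3*tot ≤ 12
Before buf[tot] := tot + 3: 3*store(buf, tot, tot + 3)[0] + 3*tot ≤ 12
Answer: WP = 3*store(buf, tot, tot + 3)[0] + 3*tot ≤ 12


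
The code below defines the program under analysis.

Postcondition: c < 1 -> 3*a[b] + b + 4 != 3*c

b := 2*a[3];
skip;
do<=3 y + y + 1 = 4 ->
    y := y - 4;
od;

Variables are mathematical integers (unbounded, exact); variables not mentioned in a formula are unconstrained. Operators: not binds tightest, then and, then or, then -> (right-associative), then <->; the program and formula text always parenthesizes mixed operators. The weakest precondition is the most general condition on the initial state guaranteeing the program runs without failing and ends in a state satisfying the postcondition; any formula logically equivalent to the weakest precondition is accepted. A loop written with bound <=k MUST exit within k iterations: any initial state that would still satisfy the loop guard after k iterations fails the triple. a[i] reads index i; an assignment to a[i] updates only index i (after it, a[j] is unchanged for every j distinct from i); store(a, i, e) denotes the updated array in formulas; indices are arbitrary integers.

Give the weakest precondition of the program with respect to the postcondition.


Working backward. After the program, the postcondition c < 1 -> 3*a[b] + b + 4 != 3*c must hold; in canonical form it is c < 1 -> 3*a[b] + b != 3*c - 4.
Before the loop (bound <=3), unroll the exhaustion recursion (WP_0 = exit-now case; WP_j = one more guarded iteration, up to j = 3):
  WP_0: (not (2*y = 3)) and (c < 1 -> 3*a[b] + b != 3*c - 4)
  WP_1: (2*y = 3 -> ((not (2*y = 11)) and (c < 1 -> 3*a[b] + b != 3*c - 4))) and ((not (2*y = 3)) -> (c < 1 -> 3*a[b] + b != 3*c - 4))
  WP_2: (2*y = 3 -> ((2*y = 11 -> ((not (2*y = 19)) and (c < 1 -> 3*a[b] + b != 3*c - 4))) and ((not (2*y = 11)) -> (c < 1 -> 3*a[b] + b != 3*c - 4)))) and ((not (2*y = 3)) -> (c < 1 -> 3*a[b] + b != 3*c - 4))
  WP_3: (2*y = 3 -> ((2*y = 11 -> ((2*y = 19 -> ((not (2*y = 27)) and (c < 1 -> 3*a[b] + b != 3*c - 4))) and ((not (2*y = 19)) -> (c < 1 -> 3*a[b] + b != 3*c - 4)))) and ((not (2*y = 11)) -> (c < 1 -> 3*a[b] + b != 3*c - 4)))) and ((not (2*y = 3)) -> (c < 1 -> 3*a[b] + b != 3*c - 4))
So before the loop: (2*y = 3 -> ((2*y = 11 -> ((2*y = 19 -> ((not (2*y = 27)) and (c < 1 -> 3*a[b] + b != 3*c - 4))) and ((not (2*y = 19)) -> (c < 1 -> 3*a[b] + b != 3*c - 4)))) and ((not (2*y = 11)) -> (c < 1 -> 3*a[b] + b != 3*c - 4)))) and ((not (2*y = 3)) -> (c < 1 -> 3*a[b] + b != 3*c - 4))
Before skip: (2*y = 3 -> ((2*y = 11 -> ((2*y = 19 -> ((not (2*y = 27)) and (c < 1 -> 3*a[b] + b != 3*c - 4))) and ((not (2*y = 19)) -> (c < 1 -> 3*a[b] + b != 3*c - 4)))) and ((not (2*y = 11)) -> (c < 1 -> 3*a[b] + b != 3*c - 4)))) and ((not (2*y = 3)) -> (c < 1 -> 3*a[b] + b != 3*c - 4))
Before b := 2*a[3]: (2*y = 3 -> ((2*y = 11 -> ((2*y = 19 -> ((not (2*y = 27)) and (c < 1 -> 2*a[3] + 3*a[2*a[3]] != 3*c - 4))) and ((not (2*y = 19)) -> (c < 1 -> 2*a[3] + 3*a[2*a[3]] != 3*c - 4)))) and ((not (2*y = 11)) -> (c < 1 -> 2*a[3] + 3*a[2*a[3]] != 3*c - 4)))) and ((not (2*y = 3)) -> (c < 1 -> 2*a[3] + 3*a[2*a[3]] != 3*c - 4))
Answer: WP = (2*y = 3 -> ((2*y = 11 -> ((2*y = 19 -> ((not (2*y = 27)) and (c < 1 -> 2*a[3] + 3*a[2*a[3]] != 3*c - 4))) and ((not (2*y = 19)) -> (c < 1 -> 2*a[3] + 3*a[2*a[3]] != 3*c - 4)))) and ((not (2*y = 11)) -> (c < 1 -> 2*a[3] + 3*a[2*a[3]] != 3*c - 4)))) and ((not (2*y = 3)) -> (c < 1 -> 2*a[3] + 3*a[2*a[3]] != 3*c - 4))


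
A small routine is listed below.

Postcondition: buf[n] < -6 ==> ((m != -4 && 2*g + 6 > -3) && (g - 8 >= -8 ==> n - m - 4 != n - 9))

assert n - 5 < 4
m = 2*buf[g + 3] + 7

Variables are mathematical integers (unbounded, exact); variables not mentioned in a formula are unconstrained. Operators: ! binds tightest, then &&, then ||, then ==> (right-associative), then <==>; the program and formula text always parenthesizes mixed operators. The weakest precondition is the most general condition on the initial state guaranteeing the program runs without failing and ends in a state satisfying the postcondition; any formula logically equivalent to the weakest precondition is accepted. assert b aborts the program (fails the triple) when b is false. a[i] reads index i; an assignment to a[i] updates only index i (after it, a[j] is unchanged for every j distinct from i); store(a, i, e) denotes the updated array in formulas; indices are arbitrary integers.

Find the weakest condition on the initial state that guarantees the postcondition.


Working backward. After the program, the postcondition buf[n] < -6 ==> ((m != -4 && 2*g + 6 > -3) && (g - 8 >= -8 ==> n - m - 4 != n - 9)) must hold; in canonical form it is buf[n] < -6 ==> (m != -4 && 2*g > -9 && (g >= 0 ==> m != 5)).
Before m := 2*buf[g + 3] + 7: buf[n] < -6 ==> (2*buf[g + 3] != -11 && 2*g > -9 && (g >= 0 ==> 2*buf[g + 3] != -2))
Before assert n - 5 < 4: n < 9 && (buf[n] < -6 ==> (2*buf[g + 3] != -11 && 2*g > -9 && (g >= 0 ==> 2*buf[g + 3] != -2)))
Answer: WP = n < 9 && (buf[n] < -6 ==> (2*buf[g + 3] != -11 && 2*g > -9 && (g >= 0 ==> 2*buf[g + 3] != -2)))


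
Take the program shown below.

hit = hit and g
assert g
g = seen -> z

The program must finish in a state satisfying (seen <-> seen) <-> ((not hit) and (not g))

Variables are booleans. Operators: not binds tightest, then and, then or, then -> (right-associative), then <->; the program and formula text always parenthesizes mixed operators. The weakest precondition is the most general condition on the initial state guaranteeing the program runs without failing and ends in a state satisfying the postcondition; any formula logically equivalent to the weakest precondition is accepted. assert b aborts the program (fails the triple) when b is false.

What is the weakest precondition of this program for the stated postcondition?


Working backward. After the program, the postcondition (seen <-> seen) <-> ((not hit) and (not g)) must hold; in canonical form it is (not hit) and (not g).
Before g := seen -> z: (not hit) and (not (seen -> z))
Before assert g: g and (not hit) and (not (seen -> z))
Before hit := hit and g: g and (not (hit and g)) and (not (seen -> z))
Answer: WP = g and (not (hit and g)) and (not (seen -> z))


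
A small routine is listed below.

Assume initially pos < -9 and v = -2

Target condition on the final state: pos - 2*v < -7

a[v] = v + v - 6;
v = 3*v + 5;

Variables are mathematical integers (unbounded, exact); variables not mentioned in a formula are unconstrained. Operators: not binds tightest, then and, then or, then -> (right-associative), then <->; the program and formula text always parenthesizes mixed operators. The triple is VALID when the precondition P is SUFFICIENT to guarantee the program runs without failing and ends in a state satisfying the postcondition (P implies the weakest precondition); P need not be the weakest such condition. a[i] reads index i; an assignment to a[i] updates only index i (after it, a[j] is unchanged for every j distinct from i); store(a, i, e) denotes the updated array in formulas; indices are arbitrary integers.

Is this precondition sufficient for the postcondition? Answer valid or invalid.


Working backward. After the program, the postcondition pos - 2*v < -7 must hold; in canonical form it is pos < 2*v - 7.
Before v := 3*v + 5: pos < 6*v + 3
Before a[v] := v + v - 6: pos < 6*v + 3
The weakest precondition is pos < 6*v + 3.
Check whether pos < -9 and v = -2 implies it.
Every state satisfying the precondition satisfies the weakest precondition: the implication holds.
Answer: valid


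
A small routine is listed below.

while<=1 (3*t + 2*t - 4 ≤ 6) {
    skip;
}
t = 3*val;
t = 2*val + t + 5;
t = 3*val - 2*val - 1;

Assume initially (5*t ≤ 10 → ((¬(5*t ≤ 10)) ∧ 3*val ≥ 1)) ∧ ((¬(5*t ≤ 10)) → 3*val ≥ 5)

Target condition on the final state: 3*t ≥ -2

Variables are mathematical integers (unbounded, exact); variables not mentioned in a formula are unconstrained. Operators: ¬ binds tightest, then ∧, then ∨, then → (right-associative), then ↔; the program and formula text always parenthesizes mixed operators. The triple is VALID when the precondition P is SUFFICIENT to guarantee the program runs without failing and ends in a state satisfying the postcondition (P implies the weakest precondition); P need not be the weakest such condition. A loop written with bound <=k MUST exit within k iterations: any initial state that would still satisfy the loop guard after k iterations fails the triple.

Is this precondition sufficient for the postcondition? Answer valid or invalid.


Working backward. After the program, 3*t ≥ -2 must hold.
Before t := 3*val - 2*val - 1: 3*val ≥ 1
Before t := 2*val + t + 5: 3*val ≥ 1
Before t := 3*val: 3*val ≥ 1
Before the loop (bound <=1), unroll the exhaustion recursion (WP_0 = exit-now case; WP_j = one more guarded iteration, up to j = 1):
  WP_0: (¬(5*t ≤ 10)) ∧ 3*val ≥ 1
  WP_1: (5*t ≤ 10 → ((¬(5*t ≤ 10)) ∧ 3*val ≥ 1)) ∧ ((¬(5*t ≤ 10)) → 3*val ≥ 1)
So before the loop: (5*t ≤ 10 → ((¬(5*t ≤ 10)) ∧ 3*val ≥ 1)) ∧ ((¬(5*t ≤ 10)) → 3*val ≥ 1)
The weakest precondition is (5*t ≤ 10 → ((¬(5*t ≤ 10)) ∧ 3*val ≥ 1)) ∧ ((¬(5*t ≤ 10)) → 3*val ≥ 1).
Check whether (5*t ≤ 10 → ((¬(5*t ≤ 10)) ∧ 3*val ≥ 1)) ∧ ((¬(5*t ≤ 10)) → 3*val ≥ 5) implies it.
Every state satisfying the precondition satisfies the weakest precondition: the implication holds.
Answer: valid


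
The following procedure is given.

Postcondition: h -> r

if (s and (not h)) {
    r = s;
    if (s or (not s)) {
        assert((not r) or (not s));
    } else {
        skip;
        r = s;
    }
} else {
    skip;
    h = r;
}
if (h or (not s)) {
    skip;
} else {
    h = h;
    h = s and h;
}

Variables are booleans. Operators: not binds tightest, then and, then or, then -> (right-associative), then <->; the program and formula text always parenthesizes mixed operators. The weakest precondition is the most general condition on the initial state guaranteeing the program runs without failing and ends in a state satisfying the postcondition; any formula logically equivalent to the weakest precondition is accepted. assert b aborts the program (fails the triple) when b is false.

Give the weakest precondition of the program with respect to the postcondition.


Working backward. After the program, h -> r must hold.
Then branch requires h -> r; else branch requires (s and h) -> r.
Before the if: ((h or (not s)) -> (h -> r)) and ((not (h or (not s))) -> ((s and h) -> r))
Then branch requires (not s) and ((h or (not s)) -> (h -> s)) and ((not (h or (not s))) -> ((s and h) -> s)); else branch requires (not (r or (not s))) -> ((s and r) -> r).
Before the if: ((s and (not h)) -> ((not s) and ((h or (not s)) -> (h -> s)) and ((not (h or (not s))) -> ((s and h) -> s)))) and ((not (s and (not h))) -> ((not (r or (not s))) -> ((s and r) -> r)))
Answer: WP = ((s and (not h)) -> ((not s) and ((h or (not s)) -> (h -> s)) and ((not (h or (not s))) -> ((s and h) -> s)))) and ((not (s and (not h))) -> ((not (r or (not s))) -> ((s and r) -> r)))


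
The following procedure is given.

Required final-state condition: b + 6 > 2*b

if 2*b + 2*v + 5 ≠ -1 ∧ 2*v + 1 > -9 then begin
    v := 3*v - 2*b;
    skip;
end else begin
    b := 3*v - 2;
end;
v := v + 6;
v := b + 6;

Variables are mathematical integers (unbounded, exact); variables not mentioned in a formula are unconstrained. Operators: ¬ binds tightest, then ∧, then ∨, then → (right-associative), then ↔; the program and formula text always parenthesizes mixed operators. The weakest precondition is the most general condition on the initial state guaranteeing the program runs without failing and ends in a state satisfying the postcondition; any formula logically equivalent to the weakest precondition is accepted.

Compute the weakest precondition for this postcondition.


Working backward. After the program, the postcondition b + 6 > 2*b must hold; in canonical form it is b < 6.
Before v := b + 6: b < 6
Before v := v + 6: b < 6
Then branch requires b < 6; else branch requires 3*v < 8.
Before the if: ((2*b + 2*v ≠ -6 ∧ 2*v > -10) → b < 6) ∧ ((¬(2*b + 2*v ≠ -6 ∧ 2*v > -10)) → 3*v < 8)
Answer: WP = ((2*b + 2*v ≠ -6 ∧ 2*v > -10) → b < 6) ∧ ((¬(2*b + 2*v ≠ -6 ∧ 2*v > -10)) → 3*v < 8)


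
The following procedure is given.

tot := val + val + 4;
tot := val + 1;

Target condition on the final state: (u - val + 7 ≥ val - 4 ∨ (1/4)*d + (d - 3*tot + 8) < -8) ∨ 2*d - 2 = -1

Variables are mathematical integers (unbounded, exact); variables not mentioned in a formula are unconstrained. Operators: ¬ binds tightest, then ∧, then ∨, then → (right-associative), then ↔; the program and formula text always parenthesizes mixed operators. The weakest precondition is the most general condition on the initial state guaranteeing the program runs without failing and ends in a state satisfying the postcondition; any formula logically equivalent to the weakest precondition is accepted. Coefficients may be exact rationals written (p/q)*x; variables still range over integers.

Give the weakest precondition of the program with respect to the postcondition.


Working backward. After the program, the postcondition (u - val + 7 ≥ val - 4 ∨ (1/4)*d + (d - 3*tot + 8) < -8) ∨ 2*d - 2 = -1 must hold; in canonical form it is u ≥ 2*val - 11 ∨ (5/4)*d < 3*tot - 16 ∨ 2*d = 1.
Before tot := val + 1: u ≥ 2*val - 11 ∨ (5/4)*d < 3*val - 13 ∨ 2*d = 1
Before tot := val + val + 4: u ≥ 2*val - 11 ∨ (5/4)*d < 3*val - 13 ∨ 2*d = 1
Answer: WP = u ≥ 2*val - 11 ∨ (5/4)*d < 3*val - 13 ∨ 2*d = 1


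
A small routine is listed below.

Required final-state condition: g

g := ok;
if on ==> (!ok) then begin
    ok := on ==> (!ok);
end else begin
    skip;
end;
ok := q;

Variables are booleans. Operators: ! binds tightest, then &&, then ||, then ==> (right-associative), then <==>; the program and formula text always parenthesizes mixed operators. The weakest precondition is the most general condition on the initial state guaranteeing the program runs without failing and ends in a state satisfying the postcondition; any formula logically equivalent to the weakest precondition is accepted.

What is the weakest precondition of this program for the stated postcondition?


Working backward. After the program, g must hold.
Before ok := q: g
Then branch requires g; else branch requires g.
Before the if: ((on ==> (!ok)) ==> g) && ((!(on ==> (!ok))) ==> g)
Before g := ok: ((on ==> (!ok)) ==> ok) && ((!(on ==> (!ok))) ==> ok)
Answer: WP = ((on ==> (!ok)) ==> ok) && ((!(on ==> (!ok))) ==> ok)


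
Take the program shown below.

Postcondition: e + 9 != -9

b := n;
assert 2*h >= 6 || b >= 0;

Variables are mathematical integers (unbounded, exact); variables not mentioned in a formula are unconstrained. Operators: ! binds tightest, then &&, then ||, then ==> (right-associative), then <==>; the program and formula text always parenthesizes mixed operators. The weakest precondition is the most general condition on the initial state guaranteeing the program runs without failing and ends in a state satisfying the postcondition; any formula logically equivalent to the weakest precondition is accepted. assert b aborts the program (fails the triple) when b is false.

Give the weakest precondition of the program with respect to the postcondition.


Working backward. After the program, the postcondition e + 9 != -9 must hold; in canonical form it is e != -18.
Before assert 2*h >= 6 || b >= 0: (2*h >= 6 || b >= 0) && e != -18
Before b := n: (2*h >= 6 || n >= 0) && e != -18
Answer: WP = (2*h >= 6 || n >= 0) && e != -18
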